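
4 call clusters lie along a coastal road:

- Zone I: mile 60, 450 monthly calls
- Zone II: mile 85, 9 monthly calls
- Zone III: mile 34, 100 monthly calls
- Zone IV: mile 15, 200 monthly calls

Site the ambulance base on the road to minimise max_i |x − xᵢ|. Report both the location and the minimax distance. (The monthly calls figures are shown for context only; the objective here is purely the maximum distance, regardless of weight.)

location 50, max distance 35

The 1-center on a line is the midpoint of the two extreme points: leftmost at 15, rightmost at 85.
Optimal location = (15 + 85)/2 = 50; maximum distance = (85 − 15)/2 = 35.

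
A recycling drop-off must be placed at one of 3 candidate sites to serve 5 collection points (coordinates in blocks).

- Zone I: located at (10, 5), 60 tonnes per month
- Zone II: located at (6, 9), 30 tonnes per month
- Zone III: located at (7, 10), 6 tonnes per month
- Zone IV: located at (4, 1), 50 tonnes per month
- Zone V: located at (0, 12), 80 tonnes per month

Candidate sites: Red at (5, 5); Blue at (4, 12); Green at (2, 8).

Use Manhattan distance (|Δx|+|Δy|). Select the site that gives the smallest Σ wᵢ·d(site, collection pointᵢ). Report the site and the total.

Red, total 1702 blocks

Total weighted distance at each candidate:
  Red (5, 5): total = 1702
  Blue (4, 12): total = 1830
  Green (2, 8): total = 1782
Minimum is at Red with total 1702 blocks.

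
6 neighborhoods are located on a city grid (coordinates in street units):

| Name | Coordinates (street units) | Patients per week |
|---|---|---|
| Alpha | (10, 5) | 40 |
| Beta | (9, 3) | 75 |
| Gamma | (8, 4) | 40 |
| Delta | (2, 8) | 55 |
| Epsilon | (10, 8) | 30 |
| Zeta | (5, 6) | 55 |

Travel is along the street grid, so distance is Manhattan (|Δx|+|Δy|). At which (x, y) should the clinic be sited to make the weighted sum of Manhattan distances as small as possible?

Manhattan distance separates: Σwᵢ(|x−xᵢ|+|y−yᵢ|) = Σwᵢ|x−xᵢ| + Σwᵢ|y−yᵢ|, so x and y are optimised independently as 1-D weighted medians.
Total weight W = 295; half = 147.5.
x-coordinate, sorted with cumulative weight:
  x=2 (Delta, w=55) cum 55
  x=5 (Zeta, w=55) cum 110
  x=8 (Gamma, w=40) cum 150  ← median
  x=9 (Beta, w=75) cum 225
  x=10 (Alpha, w=40) cum 265
  x=10 (Epsilon, w=30) cum 295
⇒ x* = 8
y-coordinate, sorted with cumulative weight:
  y=3 (Beta, w=75) cum 75
  y=4 (Gamma, w=40) cum 115
  y=5 (Alpha, w=40) cum 155  ← median
  y=6 (Zeta, w=55) cum 210
  y=8 (Delta, w=55) cum 265
  y=8 (Epsilon, w=30) cum 295
⇒ y* = 5

(8, 5)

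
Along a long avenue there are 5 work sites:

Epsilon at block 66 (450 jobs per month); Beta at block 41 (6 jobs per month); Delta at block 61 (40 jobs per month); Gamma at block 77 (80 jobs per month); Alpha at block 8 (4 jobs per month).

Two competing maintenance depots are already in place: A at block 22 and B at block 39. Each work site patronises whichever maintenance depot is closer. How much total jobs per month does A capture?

The indifferent point is the midpoint (22+39)/2 = 30.5; work sites left of it (closer to A at 22) go to A, those right go to B.
  Alpha at 8 (w=4) → A
  Beta at 41 (w=6) → B
  Delta at 61 (w=40) → B
  Epsilon at 66 (w=450) → B
  Gamma at 77 (w=80) → B
A captures 4; B captures 576.

4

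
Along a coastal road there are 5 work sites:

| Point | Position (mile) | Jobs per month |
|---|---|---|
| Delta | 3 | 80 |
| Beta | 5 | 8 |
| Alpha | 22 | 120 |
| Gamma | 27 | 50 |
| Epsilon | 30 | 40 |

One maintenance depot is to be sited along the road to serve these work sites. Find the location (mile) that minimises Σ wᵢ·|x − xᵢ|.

x = 22

For a sum of weighted absolute distances on a line, the optimum is the weighted median (not the mean). Total weight W = 298; half-weight = 149.
Sort by position and accumulate weight:
  mile 3 (Delta, w=80) → cum 80
  mile 5 (Beta, w=8) → cum 88
  mile 22 (Alpha, w=120) → cum 208  ≥ 149 → median here
  mile 27 (Gamma, w=50) → cum 258
  mile 30 (Epsilon, w=40) → cum 298
Optimal location: mile 22.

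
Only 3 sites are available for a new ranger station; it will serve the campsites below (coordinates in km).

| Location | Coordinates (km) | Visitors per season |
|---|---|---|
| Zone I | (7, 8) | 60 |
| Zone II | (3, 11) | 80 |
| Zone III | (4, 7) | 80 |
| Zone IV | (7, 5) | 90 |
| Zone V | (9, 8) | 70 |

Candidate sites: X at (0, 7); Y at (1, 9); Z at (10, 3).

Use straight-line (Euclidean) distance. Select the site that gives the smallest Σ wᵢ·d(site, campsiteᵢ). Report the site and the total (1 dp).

Total weighted distance at each candidate:
  X (0, 7): total = 2433.4
  Y (1, 9): total = 2093.0
  Z (10, 3): total = 2458.6
Minimum is at Y with total 2093.0 km.

Y, total 2093.0 km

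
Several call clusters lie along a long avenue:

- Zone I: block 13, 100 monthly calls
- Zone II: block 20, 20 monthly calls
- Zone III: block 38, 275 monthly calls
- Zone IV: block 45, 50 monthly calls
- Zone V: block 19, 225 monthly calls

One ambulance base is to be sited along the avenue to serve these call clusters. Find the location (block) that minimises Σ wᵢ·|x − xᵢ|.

x = 20

For a sum of weighted absolute distances on a line, the optimum is the weighted median (not the mean). Total weight W = 670; half-weight = 335.
Sort by position and accumulate weight:
  block 13 (Zone I, w=100) → cum 100
  block 19 (Zone V, w=225) → cum 325
  block 20 (Zone II, w=20) → cum 345  ≥ 335 → median here
  block 38 (Zone III, w=275) → cum 620
  block 45 (Zone IV, w=50) → cum 670
Optimal location: block 20.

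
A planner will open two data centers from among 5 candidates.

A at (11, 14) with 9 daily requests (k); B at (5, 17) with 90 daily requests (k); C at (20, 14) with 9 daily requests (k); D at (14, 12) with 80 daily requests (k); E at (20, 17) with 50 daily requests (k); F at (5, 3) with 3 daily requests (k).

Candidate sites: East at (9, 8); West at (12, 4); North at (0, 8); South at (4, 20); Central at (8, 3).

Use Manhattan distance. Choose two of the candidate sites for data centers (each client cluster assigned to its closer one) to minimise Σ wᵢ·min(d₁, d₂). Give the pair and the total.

{East, South}, total 2282

Evaluate every pair (each demand assigned to the nearer of the two):
  {East, South}: total = 2282
  {West, South}: total = 2395
  {South, Central}: total = 2834
  {North, South}: total = 3095
  {East, Central}: total = 3124
  {East, West}: total = 3139
  {East, North}: total = 3142
  {West, North}: total = 3395
  {West, Central}: total = 3650
  {North, Central}: total = 4102
Best pair: {East, South} with total 2282.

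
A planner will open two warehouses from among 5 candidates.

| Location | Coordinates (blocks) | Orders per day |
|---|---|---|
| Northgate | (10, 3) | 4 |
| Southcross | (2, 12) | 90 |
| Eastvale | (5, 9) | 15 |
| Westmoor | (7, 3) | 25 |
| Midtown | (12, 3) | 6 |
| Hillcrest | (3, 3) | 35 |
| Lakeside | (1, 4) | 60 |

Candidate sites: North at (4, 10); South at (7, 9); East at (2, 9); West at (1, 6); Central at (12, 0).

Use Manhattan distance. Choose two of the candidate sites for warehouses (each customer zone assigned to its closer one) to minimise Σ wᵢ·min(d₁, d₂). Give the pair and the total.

Evaluate every pair (each demand assigned to the nearer of the two):
  {East, West}: total = 967
  {North, West}: total = 1042
  {South, East}: total = 1157
  {East, Central}: total = 1158
  {South, West}: total = 1207
  {West, Central}: total = 1268
  {North, East}: total = 1297
  {North, Central}: total = 1448
  {North, South}: total = 1462
  {South, Central}: total = 1948
Best pair: {East, West} with total 967.

{East, West}, total 967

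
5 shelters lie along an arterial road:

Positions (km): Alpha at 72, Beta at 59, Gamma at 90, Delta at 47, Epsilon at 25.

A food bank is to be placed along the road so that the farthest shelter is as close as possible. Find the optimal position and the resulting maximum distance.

The 1-center on a line is the midpoint of the two extreme points: leftmost at 25, rightmost at 90.
Optimal location = (25 + 90)/2 = 57.5; maximum distance = (90 − 25)/2 = 32.5.

location 57.5, max distance 32.5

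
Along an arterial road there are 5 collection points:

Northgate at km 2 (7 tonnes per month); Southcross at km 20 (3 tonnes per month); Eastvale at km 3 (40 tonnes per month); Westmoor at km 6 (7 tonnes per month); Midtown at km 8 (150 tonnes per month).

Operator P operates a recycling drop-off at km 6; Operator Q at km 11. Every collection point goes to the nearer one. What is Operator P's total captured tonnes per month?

204

The indifferent point is the midpoint (6+11)/2 = 8.5; collection points left of it (closer to Operator P at 6) go to Operator P, those right go to Operator Q.
  Northgate at 2 (w=7) → Operator P
  Eastvale at 3 (w=40) → Operator P
  Westmoor at 6 (w=7) → Operator P
  Midtown at 8 (w=150) → Operator P
  Southcross at 20 (w=3) → Operator Q
Operator P captures 204; Operator Q captures 3.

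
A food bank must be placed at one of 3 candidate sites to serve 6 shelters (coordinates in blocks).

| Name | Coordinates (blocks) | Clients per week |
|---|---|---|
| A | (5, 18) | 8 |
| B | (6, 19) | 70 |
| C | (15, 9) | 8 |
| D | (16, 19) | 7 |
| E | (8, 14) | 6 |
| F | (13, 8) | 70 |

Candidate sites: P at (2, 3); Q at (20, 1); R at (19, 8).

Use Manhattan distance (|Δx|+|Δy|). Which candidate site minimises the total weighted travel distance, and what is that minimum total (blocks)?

R, total 2532 blocks

Total weighted distance at each candidate:
  P (2, 3): total = 3128
  Q (20, 1): total = 3884
  R (19, 8): total = 2532
Minimum is at R with total 2532 blocks.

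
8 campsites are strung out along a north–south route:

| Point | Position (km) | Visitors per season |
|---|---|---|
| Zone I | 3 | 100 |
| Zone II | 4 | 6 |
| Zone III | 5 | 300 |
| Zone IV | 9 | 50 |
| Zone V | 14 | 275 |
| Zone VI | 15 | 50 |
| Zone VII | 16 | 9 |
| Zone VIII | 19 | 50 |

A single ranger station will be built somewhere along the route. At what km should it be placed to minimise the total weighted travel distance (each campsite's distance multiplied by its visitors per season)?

For a sum of weighted absolute distances on a line, the optimum is the weighted median (not the mean). Total weight W = 840; half-weight = 420.
Sort by position and accumulate weight:
  km 3 (Zone I, w=100) → cum 100
  km 4 (Zone II, w=6) → cum 106
  km 5 (Zone III, w=300) → cum 406
  km 9 (Zone IV, w=50) → cum 456  ≥ 420 → median here
  km 14 (Zone V, w=275) → cum 731
  km 15 (Zone VI, w=50) → cum 781
  km 16 (Zone VII, w=9) → cum 790
  km 19 (Zone VIII, w=50) → cum 840
Optimal location: km 9.

x = 9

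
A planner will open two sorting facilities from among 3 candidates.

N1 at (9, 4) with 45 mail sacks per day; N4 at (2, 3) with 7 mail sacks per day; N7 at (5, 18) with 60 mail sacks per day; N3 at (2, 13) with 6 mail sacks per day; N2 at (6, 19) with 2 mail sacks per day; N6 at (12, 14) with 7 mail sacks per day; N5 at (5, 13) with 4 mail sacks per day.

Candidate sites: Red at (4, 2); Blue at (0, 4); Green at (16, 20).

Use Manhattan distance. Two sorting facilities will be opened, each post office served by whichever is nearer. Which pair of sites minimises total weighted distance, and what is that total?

{Red, Green}, total 1334

Evaluate every pair (each demand assigned to the nearer of the two):
  {Red, Green}: total = 1334
  {Blue, Green}: total = 1420
  {Red, Blue}: total = 1648
Best pair: {Red, Green} with total 1334.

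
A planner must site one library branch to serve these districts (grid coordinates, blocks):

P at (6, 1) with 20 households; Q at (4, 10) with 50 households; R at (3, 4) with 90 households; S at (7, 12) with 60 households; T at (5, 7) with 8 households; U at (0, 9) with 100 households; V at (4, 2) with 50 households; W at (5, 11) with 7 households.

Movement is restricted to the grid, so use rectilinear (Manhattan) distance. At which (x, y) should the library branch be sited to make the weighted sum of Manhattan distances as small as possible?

(4, 9)

Manhattan distance separates: Σwᵢ(|x−xᵢ|+|y−yᵢ|) = Σwᵢ|x−xᵢ| + Σwᵢ|y−yᵢ|, so x and y are optimised independently as 1-D weighted medians.
Total weight W = 385; half = 192.5.
x-coordinate, sorted with cumulative weight:
  x=0 (U, w=100) cum 100
  x=3 (R, w=90) cum 190
  x=4 (Q, w=50) cum 240  ← median
  x=4 (V, w=50) cum 290
  x=5 (T, w=8) cum 298
  x=5 (W, w=7) cum 305
  x=6 (P, w=20) cum 325
  x=7 (S, w=60) cum 385
⇒ x* = 4
y-coordinate, sorted with cumulative weight:
  y=1 (P, w=20) cum 20
  y=2 (V, w=50) cum 70
  y=4 (R, w=90) cum 160
  y=7 (T, w=8) cum 168
  y=9 (U, w=100) cum 268  ← median
  y=10 (Q, w=50) cum 318
  y=11 (W, w=7) cum 325
  y=12 (S, w=60) cum 385
⇒ y* = 9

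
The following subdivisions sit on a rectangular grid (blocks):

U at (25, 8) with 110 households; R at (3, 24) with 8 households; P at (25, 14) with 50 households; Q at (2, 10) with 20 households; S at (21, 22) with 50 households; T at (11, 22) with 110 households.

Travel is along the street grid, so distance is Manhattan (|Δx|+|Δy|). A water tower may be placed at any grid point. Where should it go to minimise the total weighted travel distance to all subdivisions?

(21, 14)

Manhattan distance separates: Σwᵢ(|x−xᵢ|+|y−yᵢ|) = Σwᵢ|x−xᵢ| + Σwᵢ|y−yᵢ|, so x and y are optimised independently as 1-D weighted medians.
Total weight W = 348; half = 174.
x-coordinate, sorted with cumulative weight:
  x=2 (Q, w=20) cum 20
  x=3 (R, w=8) cum 28
  x=11 (T, w=110) cum 138
  x=21 (S, w=50) cum 188  ← median
  x=25 (U, w=110) cum 298
  x=25 (P, w=50) cum 348
⇒ x* = 21
y-coordinate, sorted with cumulative weight:
  y=8 (U, w=110) cum 110
  y=10 (Q, w=20) cum 130
  y=14 (P, w=50) cum 180  ← median
  y=22 (S, w=50) cum 230
  y=22 (T, w=110) cum 340
  y=24 (R, w=8) cum 348
⇒ y* = 14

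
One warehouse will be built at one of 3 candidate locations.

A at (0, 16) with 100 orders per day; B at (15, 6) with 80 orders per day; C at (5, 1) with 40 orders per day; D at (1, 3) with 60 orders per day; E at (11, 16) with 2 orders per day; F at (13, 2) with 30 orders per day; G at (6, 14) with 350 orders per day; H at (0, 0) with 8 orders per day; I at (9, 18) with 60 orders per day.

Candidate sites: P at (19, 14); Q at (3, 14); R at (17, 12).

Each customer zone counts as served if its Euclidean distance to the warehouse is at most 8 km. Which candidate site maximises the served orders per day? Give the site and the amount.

Coverage radius r = 8 km; a point is covered iff (Δx)²+(Δy)² ≤ 8² = 64.
  P (19, 14): covers {none} → 0
  Q (3, 14): covers {A, G, I} → 510
  R (17, 12): covers {B, E} → 82
Maximum coverage at Q: 510 orders per day.

Q, covering 510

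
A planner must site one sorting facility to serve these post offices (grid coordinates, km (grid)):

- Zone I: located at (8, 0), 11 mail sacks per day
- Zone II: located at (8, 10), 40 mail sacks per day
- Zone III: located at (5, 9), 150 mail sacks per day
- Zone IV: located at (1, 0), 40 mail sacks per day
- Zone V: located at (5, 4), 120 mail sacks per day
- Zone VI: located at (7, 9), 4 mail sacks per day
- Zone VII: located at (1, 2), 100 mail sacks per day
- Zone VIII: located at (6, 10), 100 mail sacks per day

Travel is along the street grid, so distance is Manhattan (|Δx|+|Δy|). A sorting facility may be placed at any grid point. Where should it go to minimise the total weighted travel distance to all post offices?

(5, 9)

Manhattan distance separates: Σwᵢ(|x−xᵢ|+|y−yᵢ|) = Σwᵢ|x−xᵢ| + Σwᵢ|y−yᵢ|, so x and y are optimised independently as 1-D weighted medians.
Total weight W = 565; half = 282.5.
x-coordinate, sorted with cumulative weight:
  x=1 (Zone IV, w=40) cum 40
  x=1 (Zone VII, w=100) cum 140
  x=5 (Zone III, w=150) cum 290  ← median
  x=5 (Zone V, w=120) cum 410
  x=6 (Zone VIII, w=100) cum 510
  x=7 (Zone VI, w=4) cum 514
  x=8 (Zone I, w=11) cum 525
  x=8 (Zone II, w=40) cum 565
⇒ x* = 5
y-coordinate, sorted with cumulative weight:
  y=0 (Zone I, w=11) cum 11
  y=0 (Zone IV, w=40) cum 51
  y=2 (Zone VII, w=100) cum 151
  y=4 (Zone V, w=120) cum 271
  y=9 (Zone III, w=150) cum 421  ← median
  y=9 (Zone VI, w=4) cum 425
  y=10 (Zone II, w=40) cum 465
  y=10 (Zone VIII, w=100) cum 565
⇒ y* = 9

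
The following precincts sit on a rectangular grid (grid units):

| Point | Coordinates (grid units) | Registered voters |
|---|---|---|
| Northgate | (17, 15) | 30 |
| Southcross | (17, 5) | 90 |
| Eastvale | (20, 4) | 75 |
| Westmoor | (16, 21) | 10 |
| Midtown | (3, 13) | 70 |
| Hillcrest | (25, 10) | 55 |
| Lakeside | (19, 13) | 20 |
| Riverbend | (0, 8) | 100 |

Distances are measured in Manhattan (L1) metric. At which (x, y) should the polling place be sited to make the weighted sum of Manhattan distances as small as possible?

(17, 8)

Manhattan distance separates: Σwᵢ(|x−xᵢ|+|y−yᵢ|) = Σwᵢ|x−xᵢ| + Σwᵢ|y−yᵢ|, so x and y are optimised independently as 1-D weighted medians.
Total weight W = 450; half = 225.
x-coordinate, sorted with cumulative weight:
  x=0 (Riverbend, w=100) cum 100
  x=3 (Midtown, w=70) cum 170
  x=16 (Westmoor, w=10) cum 180
  x=17 (Northgate, w=30) cum 210
  x=17 (Southcross, w=90) cum 300  ← median
  x=19 (Lakeside, w=20) cum 320
  x=20 (Eastvale, w=75) cum 395
  x=25 (Hillcrest, w=55) cum 450
⇒ x* = 17
y-coordinate, sorted with cumulative weight:
  y=4 (Eastvale, w=75) cum 75
  y=5 (Southcross, w=90) cum 165
  y=8 (Riverbend, w=100) cum 265  ← median
  y=10 (Hillcrest, w=55) cum 320
  y=13 (Midtown, w=70) cum 390
  y=13 (Lakeside, w=20) cum 410
  y=15 (Northgate, w=30) cum 440
  y=21 (Westmoor, w=10) cum 450
⇒ y* = 8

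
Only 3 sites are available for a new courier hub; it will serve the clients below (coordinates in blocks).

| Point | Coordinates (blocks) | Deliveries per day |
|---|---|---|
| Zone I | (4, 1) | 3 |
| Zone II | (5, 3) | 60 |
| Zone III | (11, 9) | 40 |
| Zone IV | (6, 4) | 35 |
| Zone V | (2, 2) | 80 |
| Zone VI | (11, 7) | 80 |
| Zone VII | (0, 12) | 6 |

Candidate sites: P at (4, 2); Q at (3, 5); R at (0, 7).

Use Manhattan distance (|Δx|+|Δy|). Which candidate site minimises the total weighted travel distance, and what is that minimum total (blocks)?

P, total 2027 blocks

Total weighted distance at each candidate:
  P (4, 2): total = 2027
  Q (3, 5): total = 2055
  R (0, 7): total = 2875
Minimum is at P with total 2027 blocks.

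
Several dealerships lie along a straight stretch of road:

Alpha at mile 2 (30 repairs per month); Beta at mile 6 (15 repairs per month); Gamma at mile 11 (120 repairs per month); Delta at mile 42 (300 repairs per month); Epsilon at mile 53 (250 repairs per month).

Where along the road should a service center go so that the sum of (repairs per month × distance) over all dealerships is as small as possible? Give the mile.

For a sum of weighted absolute distances on a line, the optimum is the weighted median (not the mean). Total weight W = 715; half-weight = 357.5.
Sort by position and accumulate weight:
  mile 2 (Alpha, w=30) → cum 30
  mile 6 (Beta, w=15) → cum 45
  mile 11 (Gamma, w=120) → cum 165
  mile 42 (Delta, w=300) → cum 465  ≥ 357.5 → median here
  mile 53 (Epsilon, w=250) → cum 715
Optimal location: mile 42.

x = 42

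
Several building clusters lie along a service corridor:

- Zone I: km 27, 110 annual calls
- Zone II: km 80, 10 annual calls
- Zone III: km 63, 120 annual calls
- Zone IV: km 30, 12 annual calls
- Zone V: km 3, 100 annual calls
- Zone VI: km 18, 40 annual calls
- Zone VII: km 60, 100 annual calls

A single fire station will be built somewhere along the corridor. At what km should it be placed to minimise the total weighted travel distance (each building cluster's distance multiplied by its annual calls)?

For a sum of weighted absolute distances on a line, the optimum is the weighted median (not the mean). Total weight W = 492; half-weight = 246.
Sort by position and accumulate weight:
  km 3 (Zone V, w=100) → cum 100
  km 18 (Zone VI, w=40) → cum 140
  km 27 (Zone I, w=110) → cum 250  ≥ 246 → median here
  km 30 (Zone IV, w=12) → cum 262
  km 60 (Zone VII, w=100) → cum 362
  km 63 (Zone III, w=120) → cum 482
  km 80 (Zone II, w=10) → cum 492
Optimal location: km 27.

x = 27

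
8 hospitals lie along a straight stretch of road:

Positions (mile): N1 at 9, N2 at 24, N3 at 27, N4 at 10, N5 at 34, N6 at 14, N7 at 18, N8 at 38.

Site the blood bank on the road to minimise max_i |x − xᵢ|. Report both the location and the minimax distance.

location 23.5, max distance 14.5

The 1-center on a line is the midpoint of the two extreme points: leftmost at 9, rightmost at 38.
Optimal location = (9 + 38)/2 = 23.5; maximum distance = (38 − 9)/2 = 14.5.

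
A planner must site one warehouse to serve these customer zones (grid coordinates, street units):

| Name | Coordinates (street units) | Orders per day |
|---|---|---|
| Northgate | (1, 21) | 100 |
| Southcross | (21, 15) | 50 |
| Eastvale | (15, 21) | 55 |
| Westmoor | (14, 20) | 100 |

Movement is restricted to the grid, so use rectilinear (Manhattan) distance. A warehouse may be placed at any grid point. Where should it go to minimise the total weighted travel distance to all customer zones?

(14, 21)

Manhattan distance separates: Σwᵢ(|x−xᵢ|+|y−yᵢ|) = Σwᵢ|x−xᵢ| + Σwᵢ|y−yᵢ|, so x and y are optimised independently as 1-D weighted medians.
Total weight W = 305; half = 152.5.
x-coordinate, sorted with cumulative weight:
  x=1 (Northgate, w=100) cum 100
  x=14 (Westmoor, w=100) cum 200  ← median
  x=15 (Eastvale, w=55) cum 255
  x=21 (Southcross, w=50) cum 305
⇒ x* = 14
y-coordinate, sorted with cumulative weight:
  y=15 (Southcross, w=50) cum 50
  y=20 (Westmoor, w=100) cum 150
  y=21 (Northgate, w=100) cum 250  ← median
  y=21 (Eastvale, w=55) cum 305
⇒ y* = 21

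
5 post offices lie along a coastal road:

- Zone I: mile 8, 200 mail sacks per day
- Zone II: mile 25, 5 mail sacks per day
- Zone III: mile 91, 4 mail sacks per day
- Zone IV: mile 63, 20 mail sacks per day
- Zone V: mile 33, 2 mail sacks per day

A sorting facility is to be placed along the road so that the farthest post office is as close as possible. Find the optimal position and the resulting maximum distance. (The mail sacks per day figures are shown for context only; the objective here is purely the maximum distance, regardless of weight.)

location 49.5, max distance 41.5

The 1-center on a line is the midpoint of the two extreme points: leftmost at 8, rightmost at 91.
Optimal location = (8 + 91)/2 = 49.5; maximum distance = (91 − 8)/2 = 41.5.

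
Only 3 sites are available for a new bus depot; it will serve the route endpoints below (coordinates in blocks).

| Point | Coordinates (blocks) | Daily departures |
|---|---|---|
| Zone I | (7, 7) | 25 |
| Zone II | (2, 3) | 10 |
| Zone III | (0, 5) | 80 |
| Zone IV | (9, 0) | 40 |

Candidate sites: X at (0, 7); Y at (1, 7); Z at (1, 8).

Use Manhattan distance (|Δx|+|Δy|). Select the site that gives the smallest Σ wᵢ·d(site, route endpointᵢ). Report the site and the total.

Total weighted distance at each candidate:
  X (0, 7): total = 1035
  Y (1, 7): total = 1040
  Z (1, 8): total = 1195
Minimum is at X with total 1035 blocks.

X, total 1035 blocks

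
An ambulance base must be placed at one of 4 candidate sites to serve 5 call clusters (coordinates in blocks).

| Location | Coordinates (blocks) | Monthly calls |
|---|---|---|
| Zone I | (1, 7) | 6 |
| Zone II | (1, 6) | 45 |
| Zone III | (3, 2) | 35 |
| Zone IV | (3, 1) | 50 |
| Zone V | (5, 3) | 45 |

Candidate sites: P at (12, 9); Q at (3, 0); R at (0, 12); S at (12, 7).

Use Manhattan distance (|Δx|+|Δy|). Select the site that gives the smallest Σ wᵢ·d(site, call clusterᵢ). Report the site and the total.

Q, total 759 blocks

Total weighted distance at each candidate:
  P (12, 9): total = 2703
  Q (3, 0): total = 759
  R (0, 12): total = 2136
  S (12, 7): total = 2341
Minimum is at Q with total 759 blocks.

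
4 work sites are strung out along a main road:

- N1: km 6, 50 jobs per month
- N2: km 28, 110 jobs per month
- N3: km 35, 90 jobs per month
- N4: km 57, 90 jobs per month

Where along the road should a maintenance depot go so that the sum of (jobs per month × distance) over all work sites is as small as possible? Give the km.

x = 35

For a sum of weighted absolute distances on a line, the optimum is the weighted median (not the mean). Total weight W = 340; half-weight = 170.
Sort by position and accumulate weight:
  km 6 (N1, w=50) → cum 50
  km 28 (N2, w=110) → cum 160
  km 35 (N3, w=90) → cum 250  ≥ 170 → median here
  km 57 (N4, w=90) → cum 340
Optimal location: km 35.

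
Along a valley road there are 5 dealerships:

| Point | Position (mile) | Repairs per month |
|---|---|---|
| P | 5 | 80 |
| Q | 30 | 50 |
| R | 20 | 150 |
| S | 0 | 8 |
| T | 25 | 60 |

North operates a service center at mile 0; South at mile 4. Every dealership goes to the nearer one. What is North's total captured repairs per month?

The indifferent point is the midpoint (0+4)/2 = 2; dealerships left of it (closer to North at 0) go to North, those right go to South.
  S at 0 (w=8) → North
  P at 5 (w=80) → South
  R at 20 (w=150) → South
  T at 25 (w=60) → South
  Q at 30 (w=50) → South
North captures 8; South captures 340.

8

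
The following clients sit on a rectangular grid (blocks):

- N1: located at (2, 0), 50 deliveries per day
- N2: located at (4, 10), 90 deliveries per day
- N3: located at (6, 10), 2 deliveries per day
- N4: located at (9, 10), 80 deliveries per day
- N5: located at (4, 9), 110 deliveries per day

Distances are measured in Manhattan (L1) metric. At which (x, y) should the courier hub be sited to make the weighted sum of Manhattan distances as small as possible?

Manhattan distance separates: Σwᵢ(|x−xᵢ|+|y−yᵢ|) = Σwᵢ|x−xᵢ| + Σwᵢ|y−yᵢ|, so x and y are optimised independently as 1-D weighted medians.
Total weight W = 332; half = 166.
x-coordinate, sorted with cumulative weight:
  x=2 (N1, w=50) cum 50
  x=4 (N2, w=90) cum 140
  x=4 (N5, w=110) cum 250  ← median
  x=6 (N3, w=2) cum 252
  x=9 (N4, w=80) cum 332
⇒ x* = 4
y-coordinate, sorted with cumulative weight:
  y=0 (N1, w=50) cum 50
  y=9 (N5, w=110) cum 160
  y=10 (N2, w=90) cum 250  ← median
  y=10 (N3, w=2) cum 252
  y=10 (N4, w=80) cum 332
⇒ y* = 10

(4, 10)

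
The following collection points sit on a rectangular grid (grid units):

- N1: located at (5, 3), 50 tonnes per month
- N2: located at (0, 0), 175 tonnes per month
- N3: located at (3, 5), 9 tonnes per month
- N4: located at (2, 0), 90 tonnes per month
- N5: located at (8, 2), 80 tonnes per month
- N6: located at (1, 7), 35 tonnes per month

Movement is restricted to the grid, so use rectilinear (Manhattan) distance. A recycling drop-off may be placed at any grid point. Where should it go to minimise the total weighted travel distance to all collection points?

(2, 0)

Manhattan distance separates: Σwᵢ(|x−xᵢ|+|y−yᵢ|) = Σwᵢ|x−xᵢ| + Σwᵢ|y−yᵢ|, so x and y are optimised independently as 1-D weighted medians.
Total weight W = 439; half = 219.5.
x-coordinate, sorted with cumulative weight:
  x=0 (N2, w=175) cum 175
  x=1 (N6, w=35) cum 210
  x=2 (N4, w=90) cum 300  ← median
  x=3 (N3, w=9) cum 309
  x=5 (N1, w=50) cum 359
  x=8 (N5, w=80) cum 439
⇒ x* = 2
y-coordinate, sorted with cumulative weight:
  y=0 (N2, w=175) cum 175
  y=0 (N4, w=90) cum 265  ← median
  y=2 (N5, w=80) cum 345
  y=3 (N1, w=50) cum 395
  y=5 (N3, w=9) cum 404
  y=7 (N6, w=35) cum 439
⇒ y* = 0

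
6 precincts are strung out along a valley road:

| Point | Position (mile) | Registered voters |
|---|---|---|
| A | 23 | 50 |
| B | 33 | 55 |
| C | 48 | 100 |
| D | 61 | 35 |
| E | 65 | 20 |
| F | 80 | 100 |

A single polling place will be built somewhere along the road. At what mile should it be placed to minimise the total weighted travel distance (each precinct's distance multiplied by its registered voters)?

For a sum of weighted absolute distances on a line, the optimum is the weighted median (not the mean). Total weight W = 360; half-weight = 180.
Sort by position and accumulate weight:
  mile 23 (A, w=50) → cum 50
  mile 33 (B, w=55) → cum 105
  mile 48 (C, w=100) → cum 205  ≥ 180 → median here
  mile 61 (D, w=35) → cum 240
  mile 65 (E, w=20) → cum 260
  mile 80 (F, w=100) → cum 360
Optimal location: mile 48.

x = 48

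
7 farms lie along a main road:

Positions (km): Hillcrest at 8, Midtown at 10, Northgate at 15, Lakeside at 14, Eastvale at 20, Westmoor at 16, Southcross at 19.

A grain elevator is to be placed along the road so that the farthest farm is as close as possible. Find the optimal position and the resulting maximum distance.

location 14, max distance 6

The 1-center on a line is the midpoint of the two extreme points: leftmost at 8, rightmost at 20.
Optimal location = (8 + 20)/2 = 14; maximum distance = (20 − 8)/2 = 6.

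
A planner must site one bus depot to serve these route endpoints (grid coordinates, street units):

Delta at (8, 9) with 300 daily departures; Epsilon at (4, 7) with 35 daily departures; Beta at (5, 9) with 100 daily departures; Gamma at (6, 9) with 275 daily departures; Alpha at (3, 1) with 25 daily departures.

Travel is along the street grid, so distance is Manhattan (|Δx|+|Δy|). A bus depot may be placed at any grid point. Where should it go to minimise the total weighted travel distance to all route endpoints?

Manhattan distance separates: Σwᵢ(|x−xᵢ|+|y−yᵢ|) = Σwᵢ|x−xᵢ| + Σwᵢ|y−yᵢ|, so x and y are optimised independently as 1-D weighted medians.
Total weight W = 735; half = 367.5.
x-coordinate, sorted with cumulative weight:
  x=3 (Alpha, w=25) cum 25
  x=4 (Epsilon, w=35) cum 60
  x=5 (Beta, w=100) cum 160
  x=6 (Gamma, w=275) cum 435  ← median
  x=8 (Delta, w=300) cum 735
⇒ x* = 6
y-coordinate, sorted with cumulative weight:
  y=1 (Alpha, w=25) cum 25
  y=7 (Epsilon, w=35) cum 60
  y=9 (Delta, w=300) cum 360
  y=9 (Beta, w=100) cum 460  ← median
  y=9 (Gamma, w=275) cum 735
⇒ y* = 9

(6, 9)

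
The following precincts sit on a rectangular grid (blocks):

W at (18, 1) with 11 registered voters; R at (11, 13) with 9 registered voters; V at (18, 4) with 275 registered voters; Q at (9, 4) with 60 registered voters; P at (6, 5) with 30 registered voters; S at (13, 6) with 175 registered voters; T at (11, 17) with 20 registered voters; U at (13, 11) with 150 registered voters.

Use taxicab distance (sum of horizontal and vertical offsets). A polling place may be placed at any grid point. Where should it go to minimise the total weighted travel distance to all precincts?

(13, 5)

Manhattan distance separates: Σwᵢ(|x−xᵢ|+|y−yᵢ|) = Σwᵢ|x−xᵢ| + Σwᵢ|y−yᵢ|, so x and y are optimised independently as 1-D weighted medians.
Total weight W = 730; half = 365.
x-coordinate, sorted with cumulative weight:
  x=6 (P, w=30) cum 30
  x=9 (Q, w=60) cum 90
  x=11 (R, w=9) cum 99
  x=11 (T, w=20) cum 119
  x=13 (S, w=175) cum 294
  x=13 (U, w=150) cum 444  ← median
  x=18 (W, w=11) cum 455
  x=18 (V, w=275) cum 730
⇒ x* = 13
y-coordinate, sorted with cumulative weight:
  y=1 (W, w=11) cum 11
  y=4 (V, w=275) cum 286
  y=4 (Q, w=60) cum 346
  y=5 (P, w=30) cum 376  ← median
  y=6 (S, w=175) cum 551
  y=11 (U, w=150) cum 701
  y=13 (R, w=9) cum 710
  y=17 (T, w=20) cum 730
⇒ y* = 5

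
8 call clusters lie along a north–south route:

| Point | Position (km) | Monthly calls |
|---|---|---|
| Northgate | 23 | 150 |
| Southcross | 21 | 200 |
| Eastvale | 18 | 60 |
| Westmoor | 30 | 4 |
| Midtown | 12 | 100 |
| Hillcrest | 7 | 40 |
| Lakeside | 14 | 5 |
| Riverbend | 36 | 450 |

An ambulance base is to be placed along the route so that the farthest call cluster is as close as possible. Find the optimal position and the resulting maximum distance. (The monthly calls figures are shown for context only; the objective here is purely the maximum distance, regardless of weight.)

The 1-center on a line is the midpoint of the two extreme points: leftmost at 7, rightmost at 36.
Optimal location = (7 + 36)/2 = 21.5; maximum distance = (36 − 7)/2 = 14.5.

location 21.5, max distance 14.5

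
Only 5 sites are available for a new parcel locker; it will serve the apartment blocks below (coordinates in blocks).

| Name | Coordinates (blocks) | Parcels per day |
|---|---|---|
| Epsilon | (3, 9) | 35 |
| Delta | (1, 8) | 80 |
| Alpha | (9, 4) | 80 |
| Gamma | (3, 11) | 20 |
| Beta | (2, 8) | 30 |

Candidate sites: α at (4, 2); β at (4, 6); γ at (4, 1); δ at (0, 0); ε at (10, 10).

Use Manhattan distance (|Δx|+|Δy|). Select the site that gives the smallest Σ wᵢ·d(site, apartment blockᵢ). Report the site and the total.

β, total 1340 blocks

Total weighted distance at each candidate:
  α (4, 2): total = 2000
  β (4, 6): total = 1340
  γ (4, 1): total = 2245
  δ (0, 0): total = 2760
  ε (10, 10): total = 2180
Minimum is at β with total 1340 blocks.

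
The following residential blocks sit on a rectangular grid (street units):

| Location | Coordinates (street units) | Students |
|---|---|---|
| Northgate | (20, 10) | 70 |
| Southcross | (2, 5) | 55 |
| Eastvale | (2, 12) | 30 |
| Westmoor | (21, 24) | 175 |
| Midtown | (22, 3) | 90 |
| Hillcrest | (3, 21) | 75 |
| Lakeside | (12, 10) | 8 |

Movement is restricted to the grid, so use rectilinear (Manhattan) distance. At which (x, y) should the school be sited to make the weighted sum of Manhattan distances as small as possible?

Manhattan distance separates: Σwᵢ(|x−xᵢ|+|y−yᵢ|) = Σwᵢ|x−xᵢ| + Σwᵢ|y−yᵢ|, so x and y are optimised independently as 1-D weighted medians.
Total weight W = 503; half = 251.5.
x-coordinate, sorted with cumulative weight:
  x=2 (Southcross, w=55) cum 55
  x=2 (Eastvale, w=30) cum 85
  x=3 (Hillcrest, w=75) cum 160
  x=12 (Lakeside, w=8) cum 168
  x=20 (Northgate, w=70) cum 238
  x=21 (Westmoor, w=175) cum 413  ← median
  x=22 (Midtown, w=90) cum 503
⇒ x* = 21
y-coordinate, sorted with cumulative weight:
  y=3 (Midtown, w=90) cum 90
  y=5 (Southcross, w=55) cum 145
  y=10 (Northgate, w=70) cum 215
  y=10 (Lakeside, w=8) cum 223
  y=12 (Eastvale, w=30) cum 253  ← median
  y=21 (Hillcrest, w=75) cum 328
  y=24 (Westmoor, w=175) cum 503
⇒ y* = 12

(21, 12)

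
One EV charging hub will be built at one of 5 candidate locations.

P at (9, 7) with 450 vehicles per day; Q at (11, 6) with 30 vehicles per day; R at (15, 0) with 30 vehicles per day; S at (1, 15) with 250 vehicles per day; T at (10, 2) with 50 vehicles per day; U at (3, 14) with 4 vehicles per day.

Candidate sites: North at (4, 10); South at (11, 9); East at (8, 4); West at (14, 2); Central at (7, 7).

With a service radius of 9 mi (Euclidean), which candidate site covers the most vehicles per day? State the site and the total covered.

North, covering 734

Coverage radius r = 9 mi; a point is covered iff (Δx)²+(Δy)² ≤ 9² = 81.
  North (4, 10): covers {P, Q, S, U} → 734
  South (11, 9): covers {P, Q, T} → 530
  East (8, 4): covers {P, Q, R, T} → 560
  West (14, 2): covers {P, Q, R, T} → 560
  Central (7, 7): covers {P, Q, T, U} → 534
Maximum coverage at North: 734 vehicles per day.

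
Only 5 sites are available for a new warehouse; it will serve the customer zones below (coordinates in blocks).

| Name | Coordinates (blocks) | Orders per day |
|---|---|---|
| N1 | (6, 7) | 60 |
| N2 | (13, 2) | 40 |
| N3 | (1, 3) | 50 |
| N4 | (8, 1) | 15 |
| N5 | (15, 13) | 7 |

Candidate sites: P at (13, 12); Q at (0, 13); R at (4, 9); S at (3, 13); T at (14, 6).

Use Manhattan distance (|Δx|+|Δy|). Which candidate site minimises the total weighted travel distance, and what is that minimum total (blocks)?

Total weighted distance at each candidate:
  P (13, 12): total = 2431
  Q (0, 13): total = 2635
  R (4, 9): total = 1615
  S (3, 13): total = 2319
  T (14, 6): total = 1761
Minimum is at R with total 1615 blocks.

R, total 1615 blocks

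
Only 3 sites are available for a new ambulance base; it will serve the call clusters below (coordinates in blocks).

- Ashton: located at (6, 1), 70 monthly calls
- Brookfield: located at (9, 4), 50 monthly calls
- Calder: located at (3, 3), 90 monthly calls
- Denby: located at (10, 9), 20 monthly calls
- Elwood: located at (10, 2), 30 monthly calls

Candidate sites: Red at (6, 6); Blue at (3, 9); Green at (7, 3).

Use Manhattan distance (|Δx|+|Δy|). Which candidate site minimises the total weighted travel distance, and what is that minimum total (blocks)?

Total weighted distance at each candidate:
  Red (6, 6): total = 1520
  Blue (3, 9): total = 2420
  Green (7, 3): total = 1020
Minimum is at Green with total 1020 blocks.

Green, total 1020 blocks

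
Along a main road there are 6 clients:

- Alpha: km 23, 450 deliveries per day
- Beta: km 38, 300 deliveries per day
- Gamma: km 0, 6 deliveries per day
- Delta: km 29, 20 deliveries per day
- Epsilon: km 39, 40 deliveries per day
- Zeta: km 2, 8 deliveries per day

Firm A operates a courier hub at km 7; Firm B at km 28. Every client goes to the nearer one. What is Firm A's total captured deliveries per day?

The indifferent point is the midpoint (7+28)/2 = 17.5; clients left of it (closer to Firm A at 7) go to Firm A, those right go to Firm B.
  Gamma at 0 (w=6) → Firm A
  Zeta at 2 (w=8) → Firm A
  Alpha at 23 (w=450) → Firm B
  Delta at 29 (w=20) → Firm B
  Beta at 38 (w=300) → Firm B
  Epsilon at 39 (w=40) → Firm B
Firm A captures 14; Firm B captures 810.

14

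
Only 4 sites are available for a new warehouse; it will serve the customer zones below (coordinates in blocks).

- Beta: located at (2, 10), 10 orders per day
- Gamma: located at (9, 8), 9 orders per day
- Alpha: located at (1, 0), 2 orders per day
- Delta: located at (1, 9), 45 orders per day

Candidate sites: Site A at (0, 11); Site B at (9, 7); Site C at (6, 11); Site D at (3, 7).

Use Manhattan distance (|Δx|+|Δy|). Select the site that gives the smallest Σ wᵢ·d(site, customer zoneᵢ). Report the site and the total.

Total weighted distance at each candidate:
  Site A (0, 11): total = 297
  Site B (9, 7): total = 589
  Site C (6, 11): total = 451
  Site D (3, 7): total = 301
Minimum is at Site A with total 297 blocks.

Site A, total 297 blocks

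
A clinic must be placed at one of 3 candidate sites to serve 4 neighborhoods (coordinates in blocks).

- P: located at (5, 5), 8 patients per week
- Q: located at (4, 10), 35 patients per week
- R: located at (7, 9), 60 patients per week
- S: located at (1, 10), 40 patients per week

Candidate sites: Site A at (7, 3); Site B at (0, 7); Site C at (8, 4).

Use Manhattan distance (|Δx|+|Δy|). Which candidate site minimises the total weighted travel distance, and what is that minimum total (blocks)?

Site B, total 1001 blocks

Total weighted distance at each candidate:
  Site A (7, 3): total = 1262
  Site B (0, 7): total = 1001
  Site C (8, 4): total = 1262
Minimum is at Site B with total 1001 blocks.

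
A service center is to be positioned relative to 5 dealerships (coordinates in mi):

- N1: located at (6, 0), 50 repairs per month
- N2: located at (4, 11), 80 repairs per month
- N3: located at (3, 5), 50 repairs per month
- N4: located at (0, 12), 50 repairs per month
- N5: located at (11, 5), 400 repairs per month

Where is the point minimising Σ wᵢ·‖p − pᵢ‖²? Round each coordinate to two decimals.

(8.21, 5.92)

The minimiser of Σwᵢ‖p−pᵢ‖² is the weighted centroid p* = (Σwᵢpᵢ)/(Σwᵢ).
Σwᵢ = 630.
Σwᵢxᵢ = 50·6 + 80·4 + 50·3 + 50·0 + 400·11 = 5170.
Σwᵢyᵢ = 50·0 + 80·11 + 50·5 + 50·12 + 400·5 = 3730.
x* = 5170/630 = 8.21, y* = 3730/630 = 5.92.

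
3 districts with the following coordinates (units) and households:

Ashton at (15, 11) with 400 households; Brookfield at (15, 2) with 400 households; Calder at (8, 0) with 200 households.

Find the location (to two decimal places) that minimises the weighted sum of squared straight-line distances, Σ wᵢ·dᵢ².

The minimiser of Σwᵢ‖p−pᵢ‖² is the weighted centroid p* = (Σwᵢpᵢ)/(Σwᵢ).
Σwᵢ = 1000.
Σwᵢxᵢ = 400·15 + 400·15 + 200·8 = 13600.
Σwᵢyᵢ = 400·11 + 400·2 + 200·0 = 5200.
x* = 13600/1000 = 13.60, y* = 5200/1000 = 5.20.

(13.60, 5.20)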